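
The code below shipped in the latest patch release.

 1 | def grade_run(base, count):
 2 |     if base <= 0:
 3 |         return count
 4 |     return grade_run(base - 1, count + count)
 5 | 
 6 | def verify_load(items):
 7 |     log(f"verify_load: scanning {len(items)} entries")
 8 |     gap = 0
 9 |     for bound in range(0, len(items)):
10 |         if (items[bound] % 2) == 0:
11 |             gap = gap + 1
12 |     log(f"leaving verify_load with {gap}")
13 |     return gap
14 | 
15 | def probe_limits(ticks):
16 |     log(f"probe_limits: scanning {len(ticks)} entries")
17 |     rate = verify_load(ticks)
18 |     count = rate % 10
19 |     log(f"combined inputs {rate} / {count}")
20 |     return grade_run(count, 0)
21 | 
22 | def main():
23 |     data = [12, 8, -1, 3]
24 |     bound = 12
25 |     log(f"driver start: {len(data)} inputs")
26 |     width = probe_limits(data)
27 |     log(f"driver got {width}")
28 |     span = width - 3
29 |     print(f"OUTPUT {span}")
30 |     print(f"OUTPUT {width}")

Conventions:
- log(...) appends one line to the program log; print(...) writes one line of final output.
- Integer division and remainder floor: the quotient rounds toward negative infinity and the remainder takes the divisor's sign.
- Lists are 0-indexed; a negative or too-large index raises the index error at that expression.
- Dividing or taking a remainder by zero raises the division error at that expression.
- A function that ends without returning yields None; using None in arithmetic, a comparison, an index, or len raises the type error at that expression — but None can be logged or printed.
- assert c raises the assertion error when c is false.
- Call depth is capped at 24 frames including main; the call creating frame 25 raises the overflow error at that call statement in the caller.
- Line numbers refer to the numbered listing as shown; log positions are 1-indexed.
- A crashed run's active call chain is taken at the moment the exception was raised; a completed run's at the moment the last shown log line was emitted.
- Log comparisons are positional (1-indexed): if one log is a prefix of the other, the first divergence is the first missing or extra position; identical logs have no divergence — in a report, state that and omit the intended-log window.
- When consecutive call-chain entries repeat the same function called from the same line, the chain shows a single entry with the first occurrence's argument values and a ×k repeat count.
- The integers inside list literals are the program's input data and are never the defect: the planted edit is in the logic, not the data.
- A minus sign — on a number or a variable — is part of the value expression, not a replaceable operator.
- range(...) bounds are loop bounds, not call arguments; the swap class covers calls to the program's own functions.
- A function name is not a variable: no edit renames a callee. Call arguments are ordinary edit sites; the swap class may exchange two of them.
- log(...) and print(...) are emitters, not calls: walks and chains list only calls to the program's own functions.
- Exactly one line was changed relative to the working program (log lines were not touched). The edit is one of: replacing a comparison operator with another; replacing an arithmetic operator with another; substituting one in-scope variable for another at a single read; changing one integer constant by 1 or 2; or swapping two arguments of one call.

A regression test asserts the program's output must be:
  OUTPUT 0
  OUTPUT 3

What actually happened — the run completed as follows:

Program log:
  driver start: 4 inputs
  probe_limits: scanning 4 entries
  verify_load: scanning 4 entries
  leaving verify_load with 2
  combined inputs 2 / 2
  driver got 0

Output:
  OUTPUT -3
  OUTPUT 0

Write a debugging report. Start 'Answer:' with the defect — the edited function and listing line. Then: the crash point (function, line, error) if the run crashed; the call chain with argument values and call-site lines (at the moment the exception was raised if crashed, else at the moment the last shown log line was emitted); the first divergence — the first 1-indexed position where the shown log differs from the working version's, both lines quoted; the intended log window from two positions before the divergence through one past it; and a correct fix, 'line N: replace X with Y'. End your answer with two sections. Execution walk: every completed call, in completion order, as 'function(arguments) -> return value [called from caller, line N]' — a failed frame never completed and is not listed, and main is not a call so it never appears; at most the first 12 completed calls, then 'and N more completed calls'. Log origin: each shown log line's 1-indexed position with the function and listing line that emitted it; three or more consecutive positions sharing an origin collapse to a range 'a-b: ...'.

Answer: the defect is in grade_run at line 4.
Core observation: Everything matches until log position 6, which reads 'driver got 0' in place of 'driver got 3'.
Call chain: main.
First divergence: position 6 — the shown line 'driver got 0' should read 'driver got 3'.
Intended log window:
  4: leaving verify_load with 2
  5: combined inputs 2 / 2
  6: driver got 3
Execution walk:
  verify_load([12, 8, -1, 3]) -> 2  [called from probe_limits, line 17]
  grade_run(0, 0) -> 0  [called from grade_run, line 4]
  grade_run(1, 0) -> 0  [called from grade_run, line 4]
  grade_run(2, 0) -> 0  [called from probe_limits, line 20]
  probe_limits([12, 8, -1, 3]) -> 0  [called from main, line 26]
Log origin:
  1 — main, line 25
  2 — probe_limits, line 16
  3 — verify_load, line 7
  4 — verify_load, line 12
  5 — probe_limits, line 19
  6 — main, line 27
A correct fix: line 4: replace `count + count` with `count + base`.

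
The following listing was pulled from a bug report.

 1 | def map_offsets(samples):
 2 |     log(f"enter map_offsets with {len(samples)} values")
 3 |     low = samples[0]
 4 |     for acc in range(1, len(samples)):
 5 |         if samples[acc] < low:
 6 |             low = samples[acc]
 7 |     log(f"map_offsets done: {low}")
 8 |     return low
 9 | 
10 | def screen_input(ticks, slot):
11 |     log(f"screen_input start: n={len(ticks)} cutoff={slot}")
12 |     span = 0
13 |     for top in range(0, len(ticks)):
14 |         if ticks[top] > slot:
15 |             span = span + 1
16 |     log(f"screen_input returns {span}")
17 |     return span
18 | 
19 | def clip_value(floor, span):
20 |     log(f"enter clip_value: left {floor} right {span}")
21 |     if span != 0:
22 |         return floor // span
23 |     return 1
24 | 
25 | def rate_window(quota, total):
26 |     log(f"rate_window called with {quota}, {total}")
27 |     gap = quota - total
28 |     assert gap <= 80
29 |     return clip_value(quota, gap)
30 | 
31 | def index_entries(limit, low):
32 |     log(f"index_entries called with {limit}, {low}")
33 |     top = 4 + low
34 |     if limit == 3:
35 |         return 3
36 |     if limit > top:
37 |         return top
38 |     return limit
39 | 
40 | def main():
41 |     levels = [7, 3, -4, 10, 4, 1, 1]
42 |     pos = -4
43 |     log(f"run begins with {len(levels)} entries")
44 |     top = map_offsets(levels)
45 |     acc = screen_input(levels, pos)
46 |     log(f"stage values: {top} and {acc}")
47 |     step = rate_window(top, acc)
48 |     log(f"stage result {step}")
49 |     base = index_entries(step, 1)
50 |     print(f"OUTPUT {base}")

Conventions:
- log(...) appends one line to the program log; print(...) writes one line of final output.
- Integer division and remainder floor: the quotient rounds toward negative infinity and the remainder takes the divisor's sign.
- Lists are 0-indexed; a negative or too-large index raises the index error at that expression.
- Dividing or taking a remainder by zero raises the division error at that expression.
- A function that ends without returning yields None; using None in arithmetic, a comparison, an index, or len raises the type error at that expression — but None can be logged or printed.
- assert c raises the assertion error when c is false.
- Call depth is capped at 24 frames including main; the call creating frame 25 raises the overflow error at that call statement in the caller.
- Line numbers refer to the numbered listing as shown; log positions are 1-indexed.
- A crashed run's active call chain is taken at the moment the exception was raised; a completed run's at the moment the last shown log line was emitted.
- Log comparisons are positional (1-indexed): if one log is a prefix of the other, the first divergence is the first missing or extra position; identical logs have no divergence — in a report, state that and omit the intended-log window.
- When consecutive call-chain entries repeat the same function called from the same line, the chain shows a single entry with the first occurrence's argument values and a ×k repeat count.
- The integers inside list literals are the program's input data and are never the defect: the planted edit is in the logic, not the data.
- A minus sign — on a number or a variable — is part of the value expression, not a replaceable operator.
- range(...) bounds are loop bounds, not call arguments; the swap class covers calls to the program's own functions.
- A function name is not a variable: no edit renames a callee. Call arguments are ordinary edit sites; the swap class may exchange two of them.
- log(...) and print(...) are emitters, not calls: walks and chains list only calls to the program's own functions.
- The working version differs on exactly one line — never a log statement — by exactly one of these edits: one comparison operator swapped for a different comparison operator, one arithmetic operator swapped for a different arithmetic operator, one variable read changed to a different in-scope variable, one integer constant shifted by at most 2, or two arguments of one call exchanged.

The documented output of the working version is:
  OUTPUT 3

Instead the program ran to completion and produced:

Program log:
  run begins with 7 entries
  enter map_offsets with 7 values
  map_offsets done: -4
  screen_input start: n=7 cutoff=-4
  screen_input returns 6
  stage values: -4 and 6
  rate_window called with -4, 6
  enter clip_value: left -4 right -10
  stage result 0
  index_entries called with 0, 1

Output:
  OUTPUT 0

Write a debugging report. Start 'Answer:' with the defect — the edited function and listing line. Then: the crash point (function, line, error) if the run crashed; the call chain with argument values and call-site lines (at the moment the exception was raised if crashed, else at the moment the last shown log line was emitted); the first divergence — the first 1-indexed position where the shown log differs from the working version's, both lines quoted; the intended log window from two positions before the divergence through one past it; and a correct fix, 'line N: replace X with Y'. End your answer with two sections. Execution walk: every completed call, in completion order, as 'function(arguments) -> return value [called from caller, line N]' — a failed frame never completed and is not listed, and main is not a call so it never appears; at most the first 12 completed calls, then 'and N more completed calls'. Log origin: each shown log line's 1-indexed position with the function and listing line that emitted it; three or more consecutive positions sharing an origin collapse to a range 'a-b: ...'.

Answer: the defect is in index_entries at line 34.
Core observation: Log streams are identical — the defect surfaces only in the printed output.
Call chain: main -> index_entries(0, 1) (called at line 49).
First divergence: none; the two logs match at every position.
Execution walk:
  map_offsets([7, 3, -4, 10, 4, 1, 1]) -> -4  [called from main, line 44]
  screen_input([7, 3, -4, 10, 4, 1, 1], -4) -> 6  [called from main, line 45]
  clip_value(-4, -10) -> 0  [called from rate_window, line 29]
  rate_window(-4, 6) -> 0  [called from main, line 47]
  index_entries(0, 1) -> 0  [called from main, line 49]
Log origin:
  1: logged in main at line 43
  2: logged in map_offsets at line 2
  3: logged in map_offsets at line 7
  4: logged in screen_input at line 11
  5: logged in screen_input at line 16
  6: logged in main at line 46
  7: logged in rate_window at line 26
  8: logged in clip_value at line 20
  9: logged in main at line 48
  10: logged in index_entries at line 32
A correct fix: line 34: replace `==` with `<`.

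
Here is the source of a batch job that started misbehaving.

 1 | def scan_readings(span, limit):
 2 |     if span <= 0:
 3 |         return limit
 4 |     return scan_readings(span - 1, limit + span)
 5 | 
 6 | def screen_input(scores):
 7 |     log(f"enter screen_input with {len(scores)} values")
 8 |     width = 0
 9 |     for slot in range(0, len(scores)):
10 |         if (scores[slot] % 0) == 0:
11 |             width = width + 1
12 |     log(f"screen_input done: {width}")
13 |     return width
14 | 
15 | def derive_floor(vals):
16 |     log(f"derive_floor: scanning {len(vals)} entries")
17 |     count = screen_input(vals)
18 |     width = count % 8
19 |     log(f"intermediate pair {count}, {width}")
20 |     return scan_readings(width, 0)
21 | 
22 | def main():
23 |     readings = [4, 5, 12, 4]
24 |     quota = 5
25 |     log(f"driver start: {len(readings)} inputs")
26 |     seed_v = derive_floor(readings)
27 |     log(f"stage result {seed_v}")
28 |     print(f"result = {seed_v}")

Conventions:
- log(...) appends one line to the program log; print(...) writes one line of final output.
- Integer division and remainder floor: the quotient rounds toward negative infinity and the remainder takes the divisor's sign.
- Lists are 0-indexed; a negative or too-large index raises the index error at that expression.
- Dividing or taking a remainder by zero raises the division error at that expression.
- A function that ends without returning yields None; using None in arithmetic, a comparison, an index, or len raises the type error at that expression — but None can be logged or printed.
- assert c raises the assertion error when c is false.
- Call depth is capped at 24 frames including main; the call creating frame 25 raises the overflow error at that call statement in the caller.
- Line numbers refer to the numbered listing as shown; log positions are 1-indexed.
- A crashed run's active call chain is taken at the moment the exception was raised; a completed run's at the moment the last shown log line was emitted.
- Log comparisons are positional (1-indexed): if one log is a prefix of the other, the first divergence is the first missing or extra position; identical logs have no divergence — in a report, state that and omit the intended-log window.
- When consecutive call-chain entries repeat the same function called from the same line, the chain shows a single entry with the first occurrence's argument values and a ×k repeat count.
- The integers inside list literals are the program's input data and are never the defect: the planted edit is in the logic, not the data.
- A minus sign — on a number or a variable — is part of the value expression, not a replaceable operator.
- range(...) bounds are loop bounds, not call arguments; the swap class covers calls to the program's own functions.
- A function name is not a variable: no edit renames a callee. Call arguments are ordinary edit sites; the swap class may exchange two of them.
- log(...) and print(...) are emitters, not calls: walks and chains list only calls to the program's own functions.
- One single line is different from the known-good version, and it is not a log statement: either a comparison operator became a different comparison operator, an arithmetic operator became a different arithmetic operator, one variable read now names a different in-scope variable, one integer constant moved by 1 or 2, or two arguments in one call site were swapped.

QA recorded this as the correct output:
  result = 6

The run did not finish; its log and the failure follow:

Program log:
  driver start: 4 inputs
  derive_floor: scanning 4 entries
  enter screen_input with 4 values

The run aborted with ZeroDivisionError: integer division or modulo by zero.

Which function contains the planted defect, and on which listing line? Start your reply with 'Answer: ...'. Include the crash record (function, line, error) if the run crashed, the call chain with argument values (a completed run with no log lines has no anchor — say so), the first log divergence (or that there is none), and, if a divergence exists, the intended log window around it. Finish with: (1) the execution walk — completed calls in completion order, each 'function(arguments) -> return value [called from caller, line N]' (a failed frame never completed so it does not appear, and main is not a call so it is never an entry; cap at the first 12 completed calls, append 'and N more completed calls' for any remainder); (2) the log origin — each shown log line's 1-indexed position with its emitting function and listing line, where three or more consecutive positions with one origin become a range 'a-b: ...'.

Answer: the defect is in screen_input at line 10.
Key observation: Only 3 log lines were emitted before the run died; the intended continuation was 'screen_input done: 3'.
Crash: screen_input, line 10, ZeroDivisionError.
Call chain: main -> derive_floor([4, 5, 12, 4]) (called at line 26) -> screen_input([4, 5, 12, 4]) (called at line 17).
First divergence: position 4 — the faulty run's log ends after 3 lines; the working version continues with 'screen_input done: 3'.
Intended log window:
  2: derive_floor: scanning 4 entries
  3: enter screen_input with 4 values
  4: screen_input done: 3
  5: intermediate pair 3, 3
Execution walk:
  (no call completed)
Origin of each log line:
  1: emitted by main (line 25)
  2: emitted by derive_floor (line 16)
  3: emitted by screen_input (line 7)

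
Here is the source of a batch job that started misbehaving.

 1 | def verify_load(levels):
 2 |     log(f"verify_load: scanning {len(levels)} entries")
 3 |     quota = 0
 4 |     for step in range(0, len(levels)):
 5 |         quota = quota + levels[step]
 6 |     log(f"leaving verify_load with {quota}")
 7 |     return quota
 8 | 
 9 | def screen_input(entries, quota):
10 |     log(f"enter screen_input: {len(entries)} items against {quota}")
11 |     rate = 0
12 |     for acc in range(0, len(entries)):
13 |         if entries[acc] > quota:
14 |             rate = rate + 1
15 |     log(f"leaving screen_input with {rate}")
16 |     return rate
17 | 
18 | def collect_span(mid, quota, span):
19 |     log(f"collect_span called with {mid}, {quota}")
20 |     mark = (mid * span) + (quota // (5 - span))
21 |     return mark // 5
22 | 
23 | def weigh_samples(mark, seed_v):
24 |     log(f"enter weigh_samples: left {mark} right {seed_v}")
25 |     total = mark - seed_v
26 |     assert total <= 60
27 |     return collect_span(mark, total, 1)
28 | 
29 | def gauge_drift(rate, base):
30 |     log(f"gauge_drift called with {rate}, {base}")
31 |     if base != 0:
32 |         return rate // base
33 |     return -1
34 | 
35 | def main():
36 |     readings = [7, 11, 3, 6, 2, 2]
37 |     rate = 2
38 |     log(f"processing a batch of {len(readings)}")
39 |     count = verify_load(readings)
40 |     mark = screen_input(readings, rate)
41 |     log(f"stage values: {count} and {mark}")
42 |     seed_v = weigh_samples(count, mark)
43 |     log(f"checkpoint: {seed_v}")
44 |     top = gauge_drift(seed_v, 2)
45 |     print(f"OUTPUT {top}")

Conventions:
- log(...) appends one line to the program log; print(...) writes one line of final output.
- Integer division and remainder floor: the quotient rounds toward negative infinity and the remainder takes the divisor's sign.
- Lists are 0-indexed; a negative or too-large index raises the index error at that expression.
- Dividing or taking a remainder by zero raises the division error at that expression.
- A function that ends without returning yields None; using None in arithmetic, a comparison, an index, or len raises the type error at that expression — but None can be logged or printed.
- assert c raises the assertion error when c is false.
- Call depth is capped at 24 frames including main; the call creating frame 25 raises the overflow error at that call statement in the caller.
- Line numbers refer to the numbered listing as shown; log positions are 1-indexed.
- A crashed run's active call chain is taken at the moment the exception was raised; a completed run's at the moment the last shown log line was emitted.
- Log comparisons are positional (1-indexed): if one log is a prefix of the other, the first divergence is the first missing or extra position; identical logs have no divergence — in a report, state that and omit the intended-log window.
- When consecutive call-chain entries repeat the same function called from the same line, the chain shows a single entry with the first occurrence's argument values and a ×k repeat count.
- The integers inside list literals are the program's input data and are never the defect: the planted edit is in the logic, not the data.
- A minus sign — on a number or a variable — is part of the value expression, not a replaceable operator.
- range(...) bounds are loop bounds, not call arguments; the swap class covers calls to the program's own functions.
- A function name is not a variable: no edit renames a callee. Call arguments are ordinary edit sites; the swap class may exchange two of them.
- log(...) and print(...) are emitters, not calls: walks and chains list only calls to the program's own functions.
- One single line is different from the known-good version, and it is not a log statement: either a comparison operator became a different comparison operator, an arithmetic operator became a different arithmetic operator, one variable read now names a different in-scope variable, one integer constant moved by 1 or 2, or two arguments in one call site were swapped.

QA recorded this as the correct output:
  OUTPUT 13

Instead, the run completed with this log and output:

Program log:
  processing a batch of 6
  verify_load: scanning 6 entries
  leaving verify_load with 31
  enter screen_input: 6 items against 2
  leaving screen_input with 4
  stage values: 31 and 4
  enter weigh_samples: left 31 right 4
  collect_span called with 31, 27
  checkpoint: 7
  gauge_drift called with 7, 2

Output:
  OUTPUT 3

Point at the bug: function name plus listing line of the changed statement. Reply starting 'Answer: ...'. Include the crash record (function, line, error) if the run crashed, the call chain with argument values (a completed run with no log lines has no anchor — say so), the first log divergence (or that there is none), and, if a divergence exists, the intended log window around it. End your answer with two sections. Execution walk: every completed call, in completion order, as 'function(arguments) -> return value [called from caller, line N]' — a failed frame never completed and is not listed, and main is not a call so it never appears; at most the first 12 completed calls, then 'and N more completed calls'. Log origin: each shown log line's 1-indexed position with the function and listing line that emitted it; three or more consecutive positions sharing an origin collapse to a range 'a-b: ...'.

Answer: the defect is in collect_span at line 20.
The tell: Everything matches until log position 9, which reads 'checkpoint: 7' in place of 'checkpoint: 27'.
Call chain: main -> gauge_drift(7, 2) (called at line 44).
First divergence: position 9 — shown 'checkpoint: 7', intended 'checkpoint: 27'.
Intended log window:
  7: enter weigh_samples: left 31 right 4
  8: collect_span called with 31, 27
  9: checkpoint: 27
  10: gauge_drift called with 27, 2
Execution walk:
  verify_load([7, 11, 3, 6, 2, 2]) -> 31  [called from main, line 39]
  screen_input([7, 11, 3, 6, 2, 2], 2) -> 4  [called from main, line 40]
  collect_span(31, 27, 1) -> 7  [called from weigh_samples, line 27]
  weigh_samples(31, 4) -> 7  [called from main, line 42]
  gauge_drift(7, 2) -> 3  [called from main, line 44]
Log origins:
  1 — main, line 38
  2 — verify_load, line 2
  3 — verify_load, line 6
  4 — screen_input, line 10
  5 — screen_input, line 15
  6 — main, line 41
  7 — weigh_samples, line 24
  8 — collect_span, line 19
  9 — main, line 43
  10 — gauge_drift, line 30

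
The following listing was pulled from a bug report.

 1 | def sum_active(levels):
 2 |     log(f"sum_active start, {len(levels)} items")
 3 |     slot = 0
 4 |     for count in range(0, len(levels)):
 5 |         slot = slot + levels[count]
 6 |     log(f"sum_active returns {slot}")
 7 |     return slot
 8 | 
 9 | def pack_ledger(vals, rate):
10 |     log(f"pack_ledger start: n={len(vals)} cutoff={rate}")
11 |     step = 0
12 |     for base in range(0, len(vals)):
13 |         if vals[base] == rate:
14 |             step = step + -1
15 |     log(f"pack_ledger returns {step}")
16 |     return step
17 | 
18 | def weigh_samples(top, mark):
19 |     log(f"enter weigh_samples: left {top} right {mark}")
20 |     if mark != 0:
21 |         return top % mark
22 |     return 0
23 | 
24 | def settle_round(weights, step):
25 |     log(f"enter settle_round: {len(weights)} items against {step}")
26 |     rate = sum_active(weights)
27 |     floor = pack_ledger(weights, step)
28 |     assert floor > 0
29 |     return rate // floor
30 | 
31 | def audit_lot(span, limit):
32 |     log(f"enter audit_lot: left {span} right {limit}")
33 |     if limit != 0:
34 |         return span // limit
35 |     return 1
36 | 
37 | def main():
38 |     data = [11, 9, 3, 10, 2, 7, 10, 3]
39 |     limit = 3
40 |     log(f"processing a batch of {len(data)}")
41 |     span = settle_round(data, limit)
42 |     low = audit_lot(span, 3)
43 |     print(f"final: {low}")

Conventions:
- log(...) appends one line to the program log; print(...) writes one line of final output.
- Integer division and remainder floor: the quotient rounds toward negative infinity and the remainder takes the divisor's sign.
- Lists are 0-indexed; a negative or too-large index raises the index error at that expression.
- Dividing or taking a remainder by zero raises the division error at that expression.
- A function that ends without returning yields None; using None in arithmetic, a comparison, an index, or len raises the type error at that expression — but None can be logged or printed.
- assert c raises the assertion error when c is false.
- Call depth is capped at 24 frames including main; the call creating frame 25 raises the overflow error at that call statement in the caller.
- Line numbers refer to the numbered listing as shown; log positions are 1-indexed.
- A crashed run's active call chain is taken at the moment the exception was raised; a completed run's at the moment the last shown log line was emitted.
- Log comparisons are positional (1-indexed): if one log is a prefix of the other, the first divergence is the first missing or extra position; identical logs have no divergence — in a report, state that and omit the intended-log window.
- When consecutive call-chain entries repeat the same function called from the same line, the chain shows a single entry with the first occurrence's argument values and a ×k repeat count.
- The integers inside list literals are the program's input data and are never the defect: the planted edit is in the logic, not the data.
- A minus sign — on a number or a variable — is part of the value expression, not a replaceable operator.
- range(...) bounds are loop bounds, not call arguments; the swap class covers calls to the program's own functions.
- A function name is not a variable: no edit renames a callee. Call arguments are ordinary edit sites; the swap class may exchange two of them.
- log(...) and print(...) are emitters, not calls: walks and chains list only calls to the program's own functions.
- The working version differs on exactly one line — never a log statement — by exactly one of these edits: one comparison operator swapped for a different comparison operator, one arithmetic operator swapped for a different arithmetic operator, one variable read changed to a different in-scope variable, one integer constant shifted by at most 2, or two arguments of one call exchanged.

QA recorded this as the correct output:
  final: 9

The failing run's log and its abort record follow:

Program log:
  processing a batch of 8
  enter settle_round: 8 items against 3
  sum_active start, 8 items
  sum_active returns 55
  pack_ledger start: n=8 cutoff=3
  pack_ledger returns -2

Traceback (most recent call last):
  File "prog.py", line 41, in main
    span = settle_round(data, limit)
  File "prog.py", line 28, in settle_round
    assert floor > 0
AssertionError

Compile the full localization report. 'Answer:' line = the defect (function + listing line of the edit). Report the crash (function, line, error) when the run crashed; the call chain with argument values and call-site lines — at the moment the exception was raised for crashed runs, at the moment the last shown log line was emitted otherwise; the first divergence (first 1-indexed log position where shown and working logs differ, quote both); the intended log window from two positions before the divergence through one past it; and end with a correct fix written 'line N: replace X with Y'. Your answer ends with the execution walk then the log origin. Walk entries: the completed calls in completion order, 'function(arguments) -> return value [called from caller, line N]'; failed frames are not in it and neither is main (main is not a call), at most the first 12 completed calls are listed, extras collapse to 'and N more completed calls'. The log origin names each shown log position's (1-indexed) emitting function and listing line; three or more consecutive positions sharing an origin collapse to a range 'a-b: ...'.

Answer: the defect is in pack_ledger at line 14.
Key observation: Log line 6 is where behavior first shows: 'pack_ledger returns -2' appears instead of 'pack_ledger returns 2'.
Crash: settle_round, line 28, AssertionError.
Call chain: main -> settle_round([11, 9, 3, 10, 2, 7, 10, 3], 3) (called at line 41).
First divergence: at position 6 the run shows 'pack_ledger returns -2' where the working version logs 'pack_ledger returns 2'.
Intended log window:
  4: sum_active returns 55
  5: pack_ledger start: n=8 cutoff=3
  6: pack_ledger returns 2
  7: enter audit_lot: left 27 right 3
Execution walk:
  sum_active([11, 9, 3, 10, 2, 7, 10, 3]) -> 55  [called from settle_round, line 26]
  pack_ledger([11, 9, 3, 10, 2, 7, 10, 3], 3) -> -2  [called from settle_round, line 27]
Log line origins:
  1: logged in main at line 40
  2: logged in settle_round at line 25
  3: logged in sum_active at line 2
  4: logged in sum_active at line 6
  5: logged in pack_ledger at line 10
  6: logged in pack_ledger at line 15
A correct fix: line 14: replace `-1` with `1`.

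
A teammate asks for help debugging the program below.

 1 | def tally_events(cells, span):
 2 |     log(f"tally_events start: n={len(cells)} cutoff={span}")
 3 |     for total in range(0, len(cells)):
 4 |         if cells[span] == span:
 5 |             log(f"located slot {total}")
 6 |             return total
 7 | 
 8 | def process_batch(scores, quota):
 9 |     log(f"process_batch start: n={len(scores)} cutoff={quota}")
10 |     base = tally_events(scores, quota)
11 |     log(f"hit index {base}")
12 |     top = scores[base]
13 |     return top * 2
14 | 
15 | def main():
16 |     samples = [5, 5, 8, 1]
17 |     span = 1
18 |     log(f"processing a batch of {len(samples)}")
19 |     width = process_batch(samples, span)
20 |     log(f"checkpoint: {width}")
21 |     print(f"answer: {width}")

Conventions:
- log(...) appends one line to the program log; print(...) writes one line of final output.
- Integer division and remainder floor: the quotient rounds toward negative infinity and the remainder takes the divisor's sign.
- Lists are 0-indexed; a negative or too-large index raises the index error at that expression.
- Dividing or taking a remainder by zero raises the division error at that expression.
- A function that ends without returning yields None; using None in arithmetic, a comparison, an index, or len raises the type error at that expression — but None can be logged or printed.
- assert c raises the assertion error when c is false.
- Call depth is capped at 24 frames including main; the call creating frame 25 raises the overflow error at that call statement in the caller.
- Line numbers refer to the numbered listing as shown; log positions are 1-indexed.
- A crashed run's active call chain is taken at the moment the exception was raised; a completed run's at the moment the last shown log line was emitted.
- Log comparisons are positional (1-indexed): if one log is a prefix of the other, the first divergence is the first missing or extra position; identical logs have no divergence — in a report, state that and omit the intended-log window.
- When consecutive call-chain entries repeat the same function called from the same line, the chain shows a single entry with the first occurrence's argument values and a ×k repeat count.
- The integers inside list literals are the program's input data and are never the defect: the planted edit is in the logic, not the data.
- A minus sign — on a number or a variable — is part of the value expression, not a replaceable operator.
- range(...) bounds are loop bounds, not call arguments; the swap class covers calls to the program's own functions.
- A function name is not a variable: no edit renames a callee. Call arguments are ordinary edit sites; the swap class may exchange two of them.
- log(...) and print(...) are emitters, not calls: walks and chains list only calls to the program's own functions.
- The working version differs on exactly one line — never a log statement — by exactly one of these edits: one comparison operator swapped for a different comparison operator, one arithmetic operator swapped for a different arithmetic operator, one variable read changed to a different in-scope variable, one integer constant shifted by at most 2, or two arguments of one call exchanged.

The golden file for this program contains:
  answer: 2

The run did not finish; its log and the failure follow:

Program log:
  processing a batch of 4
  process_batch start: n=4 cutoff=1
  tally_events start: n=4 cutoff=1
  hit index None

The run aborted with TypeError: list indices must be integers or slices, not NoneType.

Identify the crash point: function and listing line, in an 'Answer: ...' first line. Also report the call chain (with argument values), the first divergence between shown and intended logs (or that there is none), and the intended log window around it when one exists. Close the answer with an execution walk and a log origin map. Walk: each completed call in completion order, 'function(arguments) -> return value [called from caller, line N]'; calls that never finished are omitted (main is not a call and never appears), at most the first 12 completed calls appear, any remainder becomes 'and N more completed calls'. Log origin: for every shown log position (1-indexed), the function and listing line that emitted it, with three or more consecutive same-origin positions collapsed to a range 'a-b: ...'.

Answer: the error was raised in process_batch, line 12.
The tell: At log position 4 the runs split — shown 'hit index None', but the working version logs 'located slot 3'.
Call chain: main -> process_batch([5, 5, 8, 1], 1) (called at line 19).
First divergence: position 4 — the shown line 'hit index None' should read 'located slot 3'.
Intended log window:
  2: process_batch start: n=4 cutoff=1
  3: tally_events start: n=4 cutoff=1
  4: located slot 3
  5: hit index 3
Execution walk:
  tally_events([5, 5, 8, 1], 1) -> None  [called from process_batch, line 10]
Log origins:
  1 — main, line 18
  2 — process_batch, line 9
  3 — tally_events, line 2
  4 — process_batch, line 11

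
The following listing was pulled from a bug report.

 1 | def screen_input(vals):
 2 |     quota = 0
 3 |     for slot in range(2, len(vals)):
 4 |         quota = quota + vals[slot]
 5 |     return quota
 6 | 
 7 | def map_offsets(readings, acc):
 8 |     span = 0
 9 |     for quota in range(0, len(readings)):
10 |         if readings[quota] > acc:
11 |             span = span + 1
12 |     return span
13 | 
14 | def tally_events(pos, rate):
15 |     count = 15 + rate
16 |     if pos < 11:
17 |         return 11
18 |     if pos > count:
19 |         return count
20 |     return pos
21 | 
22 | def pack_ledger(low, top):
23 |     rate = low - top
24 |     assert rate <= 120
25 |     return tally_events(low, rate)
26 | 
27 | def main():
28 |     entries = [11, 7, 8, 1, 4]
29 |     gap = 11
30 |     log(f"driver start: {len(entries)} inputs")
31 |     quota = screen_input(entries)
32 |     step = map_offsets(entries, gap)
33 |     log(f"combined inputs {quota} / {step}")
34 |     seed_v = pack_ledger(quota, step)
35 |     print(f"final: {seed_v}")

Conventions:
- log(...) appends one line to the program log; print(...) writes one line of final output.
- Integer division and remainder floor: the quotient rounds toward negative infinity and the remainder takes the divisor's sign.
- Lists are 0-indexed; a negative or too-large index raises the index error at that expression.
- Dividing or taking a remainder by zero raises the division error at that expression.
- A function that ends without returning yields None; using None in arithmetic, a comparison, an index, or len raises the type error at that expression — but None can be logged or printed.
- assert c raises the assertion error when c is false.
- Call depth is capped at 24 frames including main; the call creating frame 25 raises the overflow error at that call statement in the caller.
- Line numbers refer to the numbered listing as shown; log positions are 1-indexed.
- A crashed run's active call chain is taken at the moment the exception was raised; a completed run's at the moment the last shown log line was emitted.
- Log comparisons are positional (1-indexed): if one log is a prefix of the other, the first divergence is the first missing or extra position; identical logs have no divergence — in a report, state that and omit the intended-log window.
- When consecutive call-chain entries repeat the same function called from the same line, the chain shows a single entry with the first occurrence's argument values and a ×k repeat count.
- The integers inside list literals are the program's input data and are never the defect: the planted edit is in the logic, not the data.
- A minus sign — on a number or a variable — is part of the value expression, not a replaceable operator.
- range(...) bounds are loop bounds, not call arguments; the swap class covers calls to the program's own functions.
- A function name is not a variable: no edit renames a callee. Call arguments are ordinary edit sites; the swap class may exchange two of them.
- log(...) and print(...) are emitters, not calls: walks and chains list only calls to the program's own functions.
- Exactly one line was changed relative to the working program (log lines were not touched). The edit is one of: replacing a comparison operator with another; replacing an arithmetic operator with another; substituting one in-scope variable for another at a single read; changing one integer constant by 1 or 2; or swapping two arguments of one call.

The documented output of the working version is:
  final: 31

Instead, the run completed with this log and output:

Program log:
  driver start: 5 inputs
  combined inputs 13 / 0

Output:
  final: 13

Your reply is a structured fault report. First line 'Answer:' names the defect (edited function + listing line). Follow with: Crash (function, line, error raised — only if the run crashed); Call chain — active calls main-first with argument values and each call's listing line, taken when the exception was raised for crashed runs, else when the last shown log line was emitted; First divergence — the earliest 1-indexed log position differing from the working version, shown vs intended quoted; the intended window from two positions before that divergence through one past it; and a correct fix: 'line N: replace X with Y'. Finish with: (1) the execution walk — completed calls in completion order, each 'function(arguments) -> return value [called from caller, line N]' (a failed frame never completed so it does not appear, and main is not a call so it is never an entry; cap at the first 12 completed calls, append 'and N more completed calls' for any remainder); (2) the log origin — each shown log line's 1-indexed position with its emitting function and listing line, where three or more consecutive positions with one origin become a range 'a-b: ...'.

Answer: the defect is in screen_input at line 3.
Core observation: At log position 2 the runs split — shown 'combined inputs 13 / 0', but the working version logs 'combined inputs 31 / 0'.
Call chain: main.
First divergence: position 2; shown 'combined inputs 13 / 0' vs intended 'combined inputs 31 / 0'.
Intended log window:
  1: driver start: 5 inputs
  2: combined inputs 31 / 0
Execution walk:
  screen_input([11, 7, 8, 1, 4]) -> 13  [called from main, line 31]
  map_offsets([11, 7, 8, 1, 4], 11) -> 0  [called from main, line 32]
  tally_events(13, 13) -> 13  [called from pack_ledger, line 25]
  pack_ledger(13, 0) -> 13  [called from main, line 34]
Log line origins:
  1 — main, line 30
  2 — main, line 33
A correct fix: line 3: replace `2` with `0`.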